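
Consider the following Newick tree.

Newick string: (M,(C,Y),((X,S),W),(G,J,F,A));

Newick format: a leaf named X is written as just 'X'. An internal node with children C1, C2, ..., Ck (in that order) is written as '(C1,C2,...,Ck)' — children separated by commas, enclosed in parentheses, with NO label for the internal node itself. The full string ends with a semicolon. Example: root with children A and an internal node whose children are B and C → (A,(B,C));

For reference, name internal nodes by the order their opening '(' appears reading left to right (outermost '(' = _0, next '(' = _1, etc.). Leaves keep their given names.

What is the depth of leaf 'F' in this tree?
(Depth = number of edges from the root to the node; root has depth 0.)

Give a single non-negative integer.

Answer: 2

Derivation:
Newick: (M,(C,Y),((X,S),W),(G,J,F,A));
Naming internals by '(' encounter order: outermost '(' = _0, next = _1, ...
Query node: F
Path from root: _0 -> _4 -> F
Depth of F: 2 (number of edges from root)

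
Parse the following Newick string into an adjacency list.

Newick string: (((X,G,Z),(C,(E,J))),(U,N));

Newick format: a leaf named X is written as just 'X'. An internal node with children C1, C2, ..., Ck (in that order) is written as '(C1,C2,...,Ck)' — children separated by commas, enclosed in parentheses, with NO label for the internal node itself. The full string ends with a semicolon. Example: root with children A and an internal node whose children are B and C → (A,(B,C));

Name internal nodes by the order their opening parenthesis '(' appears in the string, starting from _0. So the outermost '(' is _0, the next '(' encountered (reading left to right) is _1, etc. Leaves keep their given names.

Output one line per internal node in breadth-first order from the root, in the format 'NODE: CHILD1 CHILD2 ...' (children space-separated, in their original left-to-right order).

Answer: _0: _1 _5
_1: _2 _3
_5: U N
_2: X G Z
_3: C _4
_4: E J

Derivation:
Input: (((X,G,Z),(C,(E,J))),(U,N));
Scanning left-to-right, naming '(' by encounter order:
  pos 0: '(' -> open internal node _0 (depth 1)
  pos 1: '(' -> open internal node _1 (depth 2)
  pos 2: '(' -> open internal node _2 (depth 3)
  pos 8: ')' -> close internal node _2 (now at depth 2)
  pos 10: '(' -> open internal node _3 (depth 3)
  pos 13: '(' -> open internal node _4 (depth 4)
  pos 17: ')' -> close internal node _4 (now at depth 3)
  pos 18: ')' -> close internal node _3 (now at depth 2)
  pos 19: ')' -> close internal node _1 (now at depth 1)
  pos 21: '(' -> open internal node _5 (depth 2)
  pos 25: ')' -> close internal node _5 (now at depth 1)
  pos 26: ')' -> close internal node _0 (now at depth 0)
Total internal nodes: 6
BFS adjacency from root:
  _0: _1 _5
  _1: _2 _3
  _5: U N
  _2: X G Z
  _3: C _4
  _4: E J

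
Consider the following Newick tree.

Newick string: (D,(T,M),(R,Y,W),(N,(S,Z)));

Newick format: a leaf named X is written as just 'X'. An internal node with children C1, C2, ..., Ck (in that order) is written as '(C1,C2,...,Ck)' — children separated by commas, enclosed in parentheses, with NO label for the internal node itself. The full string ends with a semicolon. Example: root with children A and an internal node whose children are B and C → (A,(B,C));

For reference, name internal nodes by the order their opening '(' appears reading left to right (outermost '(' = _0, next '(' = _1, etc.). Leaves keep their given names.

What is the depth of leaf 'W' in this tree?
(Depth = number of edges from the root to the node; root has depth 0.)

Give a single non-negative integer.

Answer: 2

Derivation:
Newick: (D,(T,M),(R,Y,W),(N,(S,Z)));
Naming internals by '(' encounter order: outermost '(' = _0, next = _1, ...
Query node: W
Path from root: _0 -> _2 -> W
Depth of W: 2 (number of edges from root)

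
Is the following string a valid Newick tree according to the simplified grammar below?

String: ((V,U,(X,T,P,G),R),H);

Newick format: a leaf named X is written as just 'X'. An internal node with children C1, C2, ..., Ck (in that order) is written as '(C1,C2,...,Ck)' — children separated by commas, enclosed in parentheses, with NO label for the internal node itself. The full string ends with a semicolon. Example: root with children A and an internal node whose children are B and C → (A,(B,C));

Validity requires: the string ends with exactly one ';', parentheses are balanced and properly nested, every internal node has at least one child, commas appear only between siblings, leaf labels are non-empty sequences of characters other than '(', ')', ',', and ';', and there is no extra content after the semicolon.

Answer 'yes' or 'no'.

Input: ((V,U,(X,T,P,G),R),H);
Paren balance: 3 '(' vs 3 ')' OK
Ends with single ';': True
Full parse: OK
Valid: True

Answer: yes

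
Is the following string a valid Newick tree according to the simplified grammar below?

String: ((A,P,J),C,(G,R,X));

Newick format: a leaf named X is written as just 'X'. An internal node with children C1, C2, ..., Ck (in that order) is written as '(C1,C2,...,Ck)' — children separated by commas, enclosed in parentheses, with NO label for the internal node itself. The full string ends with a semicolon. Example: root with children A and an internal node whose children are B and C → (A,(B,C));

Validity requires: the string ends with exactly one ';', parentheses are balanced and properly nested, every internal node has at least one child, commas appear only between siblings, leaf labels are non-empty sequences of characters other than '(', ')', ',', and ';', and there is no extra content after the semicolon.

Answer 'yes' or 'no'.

Input: ((A,P,J),C,(G,R,X));
Paren balance: 3 '(' vs 3 ')' OK
Ends with single ';': True
Full parse: OK
Valid: True

Answer: yes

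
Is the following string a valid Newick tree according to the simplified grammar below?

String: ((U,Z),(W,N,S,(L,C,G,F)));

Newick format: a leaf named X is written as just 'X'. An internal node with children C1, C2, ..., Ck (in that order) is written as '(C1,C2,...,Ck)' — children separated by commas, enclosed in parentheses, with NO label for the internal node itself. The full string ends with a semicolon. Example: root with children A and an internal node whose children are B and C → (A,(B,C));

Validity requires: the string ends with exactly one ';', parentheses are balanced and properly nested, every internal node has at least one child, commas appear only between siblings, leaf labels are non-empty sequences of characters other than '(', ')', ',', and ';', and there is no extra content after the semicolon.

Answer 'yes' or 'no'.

Answer: yes

Derivation:
Input: ((U,Z),(W,N,S,(L,C,G,F)));
Paren balance: 4 '(' vs 4 ')' OK
Ends with single ';': True
Full parse: OK
Valid: True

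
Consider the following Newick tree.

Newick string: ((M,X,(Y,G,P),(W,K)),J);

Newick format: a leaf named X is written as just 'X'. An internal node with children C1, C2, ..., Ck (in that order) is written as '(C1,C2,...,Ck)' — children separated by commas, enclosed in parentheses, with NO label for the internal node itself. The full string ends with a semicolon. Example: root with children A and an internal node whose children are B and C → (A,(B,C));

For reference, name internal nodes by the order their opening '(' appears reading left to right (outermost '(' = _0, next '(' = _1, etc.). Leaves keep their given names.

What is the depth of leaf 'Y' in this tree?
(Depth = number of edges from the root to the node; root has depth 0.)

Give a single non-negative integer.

Newick: ((M,X,(Y,G,P),(W,K)),J);
Naming internals by '(' encounter order: outermost '(' = _0, next = _1, ...
Query node: Y
Path from root: _0 -> _1 -> _2 -> Y
Depth of Y: 3 (number of edges from root)

Answer: 3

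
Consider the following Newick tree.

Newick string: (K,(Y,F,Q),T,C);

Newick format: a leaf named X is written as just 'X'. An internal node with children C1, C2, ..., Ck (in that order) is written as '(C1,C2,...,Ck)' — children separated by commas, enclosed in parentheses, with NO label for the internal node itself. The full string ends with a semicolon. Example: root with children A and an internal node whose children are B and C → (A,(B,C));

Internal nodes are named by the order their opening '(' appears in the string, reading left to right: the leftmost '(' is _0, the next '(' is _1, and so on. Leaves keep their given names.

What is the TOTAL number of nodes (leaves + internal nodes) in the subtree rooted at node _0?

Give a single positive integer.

Answer: 8

Derivation:
Newick: (K,(Y,F,Q),T,C);
Locate _0: it is the '(' at position 0 (the 1st '(' reading left to right).
Query: subtree rooted at _0
_0: subtree_size = 1 + 7
  K: subtree_size = 1 + 0
  _1: subtree_size = 1 + 3
    Y: subtree_size = 1 + 0
    F: subtree_size = 1 + 0
    Q: subtree_size = 1 + 0
  T: subtree_size = 1 + 0
  C: subtree_size = 1 + 0
Total subtree size of _0: 8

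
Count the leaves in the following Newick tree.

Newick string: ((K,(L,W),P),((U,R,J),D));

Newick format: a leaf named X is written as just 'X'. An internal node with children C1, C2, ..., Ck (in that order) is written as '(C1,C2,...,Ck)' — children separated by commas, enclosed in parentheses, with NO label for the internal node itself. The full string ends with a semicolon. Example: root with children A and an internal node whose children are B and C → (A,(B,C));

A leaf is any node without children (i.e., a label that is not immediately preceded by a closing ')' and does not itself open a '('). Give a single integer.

Newick: ((K,(L,W),P),((U,R,J),D));
Scan left-to-right; a leaf is any maximal label run not followed by '(':
  pos 2: leaf 'K' → count = 1
  pos 5: leaf 'L' → count = 2
  pos 7: leaf 'W' → count = 3
  pos 10: leaf 'P' → count = 4
  pos 15: leaf 'U' → count = 5
  pos 17: leaf 'R' → count = 6
  pos 19: leaf 'J' → count = 7
  pos 22: leaf 'D' → count = 8
Total leaves: 8

Answer: 8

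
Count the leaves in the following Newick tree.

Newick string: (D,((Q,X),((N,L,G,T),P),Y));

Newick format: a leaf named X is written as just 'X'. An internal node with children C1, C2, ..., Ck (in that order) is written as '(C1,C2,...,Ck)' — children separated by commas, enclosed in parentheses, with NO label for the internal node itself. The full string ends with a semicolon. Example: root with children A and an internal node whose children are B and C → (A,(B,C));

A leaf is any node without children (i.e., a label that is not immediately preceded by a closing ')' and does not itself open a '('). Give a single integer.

Newick: (D,((Q,X),((N,L,G,T),P),Y));
Scan left-to-right; a leaf is any maximal label run not followed by '(':
  pos 1: leaf 'D' → count = 1
  pos 5: leaf 'Q' → count = 2
  pos 7: leaf 'X' → count = 3
  pos 12: leaf 'N' → count = 4
  pos 14: leaf 'L' → count = 5
  pos 16: leaf 'G' → count = 6
  pos 18: leaf 'T' → count = 7
  pos 21: leaf 'P' → count = 8
  pos 24: leaf 'Y' → count = 9
Total leaves: 9

Answer: 9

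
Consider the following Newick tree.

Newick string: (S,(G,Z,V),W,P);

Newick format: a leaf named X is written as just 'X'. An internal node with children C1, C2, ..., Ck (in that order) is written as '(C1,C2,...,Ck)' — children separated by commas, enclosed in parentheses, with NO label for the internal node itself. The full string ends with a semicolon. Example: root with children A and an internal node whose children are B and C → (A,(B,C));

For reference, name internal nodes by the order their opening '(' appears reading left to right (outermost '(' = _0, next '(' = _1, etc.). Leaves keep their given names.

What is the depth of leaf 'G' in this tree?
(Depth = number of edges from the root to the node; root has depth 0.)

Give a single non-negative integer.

Newick: (S,(G,Z,V),W,P);
Naming internals by '(' encounter order: outermost '(' = _0, next = _1, ...
Query node: G
Path from root: _0 -> _1 -> G
Depth of G: 2 (number of edges from root)

Answer: 2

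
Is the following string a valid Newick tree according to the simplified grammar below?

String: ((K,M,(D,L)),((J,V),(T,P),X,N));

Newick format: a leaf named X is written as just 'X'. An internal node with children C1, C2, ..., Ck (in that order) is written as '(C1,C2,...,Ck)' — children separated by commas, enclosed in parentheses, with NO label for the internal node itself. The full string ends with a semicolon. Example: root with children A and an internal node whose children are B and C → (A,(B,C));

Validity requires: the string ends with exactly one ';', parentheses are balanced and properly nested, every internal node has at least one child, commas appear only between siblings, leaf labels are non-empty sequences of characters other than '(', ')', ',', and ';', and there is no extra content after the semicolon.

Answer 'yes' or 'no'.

Input: ((K,M,(D,L)),((J,V),(T,P),X,N));
Paren balance: 6 '(' vs 6 ')' OK
Ends with single ';': True
Full parse: OK
Valid: True

Answer: yes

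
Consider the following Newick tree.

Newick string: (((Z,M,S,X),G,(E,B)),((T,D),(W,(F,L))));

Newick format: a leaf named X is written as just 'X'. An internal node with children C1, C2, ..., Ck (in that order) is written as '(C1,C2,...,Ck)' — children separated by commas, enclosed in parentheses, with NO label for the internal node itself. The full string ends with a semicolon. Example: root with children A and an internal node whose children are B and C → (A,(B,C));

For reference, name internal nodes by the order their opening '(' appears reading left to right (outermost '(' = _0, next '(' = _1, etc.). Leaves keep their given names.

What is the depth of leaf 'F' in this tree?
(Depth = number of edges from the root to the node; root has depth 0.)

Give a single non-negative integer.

Answer: 4

Derivation:
Newick: (((Z,M,S,X),G,(E,B)),((T,D),(W,(F,L))));
Naming internals by '(' encounter order: outermost '(' = _0, next = _1, ...
Query node: F
Path from root: _0 -> _4 -> _6 -> _7 -> F
Depth of F: 4 (number of edges from root)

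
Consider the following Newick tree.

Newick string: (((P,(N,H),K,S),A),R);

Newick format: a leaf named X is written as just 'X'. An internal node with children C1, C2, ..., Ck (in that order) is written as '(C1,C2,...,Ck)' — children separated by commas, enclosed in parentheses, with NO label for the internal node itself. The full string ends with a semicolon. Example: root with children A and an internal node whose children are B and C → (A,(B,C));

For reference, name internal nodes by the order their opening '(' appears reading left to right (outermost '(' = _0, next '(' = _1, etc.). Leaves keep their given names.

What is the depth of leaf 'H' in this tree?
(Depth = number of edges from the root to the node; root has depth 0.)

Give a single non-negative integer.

Newick: (((P,(N,H),K,S),A),R);
Naming internals by '(' encounter order: outermost '(' = _0, next = _1, ...
Query node: H
Path from root: _0 -> _1 -> _2 -> _3 -> H
Depth of H: 4 (number of edges from root)

Answer: 4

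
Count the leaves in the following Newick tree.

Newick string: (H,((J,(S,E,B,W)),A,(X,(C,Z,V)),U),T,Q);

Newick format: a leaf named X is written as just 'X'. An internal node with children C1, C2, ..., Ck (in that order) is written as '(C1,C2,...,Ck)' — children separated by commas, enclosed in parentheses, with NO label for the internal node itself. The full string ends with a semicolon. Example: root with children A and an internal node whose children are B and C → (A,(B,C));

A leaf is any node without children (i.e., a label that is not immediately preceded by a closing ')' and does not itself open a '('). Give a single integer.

Newick: (H,((J,(S,E,B,W)),A,(X,(C,Z,V)),U),T,Q);
Scan left-to-right; a leaf is any maximal label run not followed by '(':
  pos 1: leaf 'H' → count = 1
  pos 5: leaf 'J' → count = 2
  pos 8: leaf 'S' → count = 3
  pos 10: leaf 'E' → count = 4
  pos 12: leaf 'B' → count = 5
  pos 14: leaf 'W' → count = 6
  pos 18: leaf 'A' → count = 7
  pos 21: leaf 'X' → count = 8
  pos 24: leaf 'C' → count = 9
  pos 26: leaf 'Z' → count = 10
  pos 28: leaf 'V' → count = 11
  pos 32: leaf 'U' → count = 12
  pos 35: leaf 'T' → count = 13
  pos 37: leaf 'Q' → count = 14
Total leaves: 14

Answer: 14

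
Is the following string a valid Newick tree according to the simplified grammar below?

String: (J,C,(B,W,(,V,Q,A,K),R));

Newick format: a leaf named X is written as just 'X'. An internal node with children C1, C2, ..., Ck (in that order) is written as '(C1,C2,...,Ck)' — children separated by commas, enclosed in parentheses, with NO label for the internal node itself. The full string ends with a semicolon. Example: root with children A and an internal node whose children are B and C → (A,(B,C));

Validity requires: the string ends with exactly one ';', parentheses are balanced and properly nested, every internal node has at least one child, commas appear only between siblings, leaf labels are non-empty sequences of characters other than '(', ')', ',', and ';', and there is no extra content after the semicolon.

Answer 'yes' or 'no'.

Answer: no

Derivation:
Input: (J,C,(B,W,(,V,Q,A,K),R));
Paren balance: 3 '(' vs 3 ')' OK
Ends with single ';': True
Full parse: FAILS (empty leaf label at pos 11)
Valid: False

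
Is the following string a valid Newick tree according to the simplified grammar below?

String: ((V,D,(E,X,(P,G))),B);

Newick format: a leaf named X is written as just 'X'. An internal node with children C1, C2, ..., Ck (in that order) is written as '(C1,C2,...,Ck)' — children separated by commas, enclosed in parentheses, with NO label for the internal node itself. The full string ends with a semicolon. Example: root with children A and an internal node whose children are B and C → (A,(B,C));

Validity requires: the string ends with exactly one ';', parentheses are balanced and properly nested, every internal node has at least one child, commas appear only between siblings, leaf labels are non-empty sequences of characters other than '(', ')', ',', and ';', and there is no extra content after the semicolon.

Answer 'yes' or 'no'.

Answer: yes

Derivation:
Input: ((V,D,(E,X,(P,G))),B);
Paren balance: 4 '(' vs 4 ')' OK
Ends with single ';': True
Full parse: OK
Valid: True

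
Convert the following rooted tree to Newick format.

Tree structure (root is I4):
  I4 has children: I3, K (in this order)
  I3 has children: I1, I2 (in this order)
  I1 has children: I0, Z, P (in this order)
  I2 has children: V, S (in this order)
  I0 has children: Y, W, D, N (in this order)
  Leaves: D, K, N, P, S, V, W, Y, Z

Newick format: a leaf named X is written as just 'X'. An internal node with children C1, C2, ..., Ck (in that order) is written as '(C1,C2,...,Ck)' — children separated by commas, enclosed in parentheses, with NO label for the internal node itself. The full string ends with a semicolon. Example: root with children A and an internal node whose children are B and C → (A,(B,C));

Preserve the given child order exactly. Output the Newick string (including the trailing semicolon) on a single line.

Answer: ((((Y,W,D,N),Z,P),(V,S)),K);

Derivation:
internal I4 with children ['I3', 'K']
  internal I3 with children ['I1', 'I2']
    internal I1 with children ['I0', 'Z', 'P']
      internal I0 with children ['Y', 'W', 'D', 'N']
        leaf 'Y' → 'Y'
        leaf 'W' → 'W'
        leaf 'D' → 'D'
        leaf 'N' → 'N'
      → '(Y,W,D,N)'
      leaf 'Z' → 'Z'
      leaf 'P' → 'P'
    → '((Y,W,D,N),Z,P)'
    internal I2 with children ['V', 'S']
      leaf 'V' → 'V'
      leaf 'S' → 'S'
    → '(V,S)'
  → '(((Y,W,D,N),Z,P),(V,S))'
  leaf 'K' → 'K'
→ '((((Y,W,D,N),Z,P),(V,S)),K)'
Final: ((((Y,W,D,N),Z,P),(V,S)),K);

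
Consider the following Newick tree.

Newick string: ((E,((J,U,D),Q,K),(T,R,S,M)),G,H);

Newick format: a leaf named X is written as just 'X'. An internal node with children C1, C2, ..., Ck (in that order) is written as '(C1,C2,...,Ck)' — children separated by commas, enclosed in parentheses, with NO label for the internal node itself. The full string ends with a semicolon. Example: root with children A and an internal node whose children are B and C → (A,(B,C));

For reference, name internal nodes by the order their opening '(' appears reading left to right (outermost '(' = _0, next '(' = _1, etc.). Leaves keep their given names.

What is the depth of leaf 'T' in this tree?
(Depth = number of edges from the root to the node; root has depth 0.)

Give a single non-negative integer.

Newick: ((E,((J,U,D),Q,K),(T,R,S,M)),G,H);
Naming internals by '(' encounter order: outermost '(' = _0, next = _1, ...
Query node: T
Path from root: _0 -> _1 -> _4 -> T
Depth of T: 3 (number of edges from root)

Answer: 3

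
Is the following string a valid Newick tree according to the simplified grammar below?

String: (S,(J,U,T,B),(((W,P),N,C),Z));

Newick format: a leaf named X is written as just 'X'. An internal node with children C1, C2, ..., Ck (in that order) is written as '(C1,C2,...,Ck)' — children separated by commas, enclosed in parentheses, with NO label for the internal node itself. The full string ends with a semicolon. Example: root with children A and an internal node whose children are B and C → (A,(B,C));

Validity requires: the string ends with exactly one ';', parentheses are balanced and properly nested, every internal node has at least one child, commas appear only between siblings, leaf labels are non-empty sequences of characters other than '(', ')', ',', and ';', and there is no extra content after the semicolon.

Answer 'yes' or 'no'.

Answer: yes

Derivation:
Input: (S,(J,U,T,B),(((W,P),N,C),Z));
Paren balance: 5 '(' vs 5 ')' OK
Ends with single ';': True
Full parse: OK
Valid: True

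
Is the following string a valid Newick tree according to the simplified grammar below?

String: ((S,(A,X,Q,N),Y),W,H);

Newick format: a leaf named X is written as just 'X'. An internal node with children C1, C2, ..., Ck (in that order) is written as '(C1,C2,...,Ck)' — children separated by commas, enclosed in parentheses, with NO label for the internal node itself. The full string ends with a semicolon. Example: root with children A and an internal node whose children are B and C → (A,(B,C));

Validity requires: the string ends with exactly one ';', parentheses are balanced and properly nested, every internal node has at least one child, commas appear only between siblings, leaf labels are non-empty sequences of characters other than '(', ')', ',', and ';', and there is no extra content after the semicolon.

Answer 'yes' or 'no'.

Answer: yes

Derivation:
Input: ((S,(A,X,Q,N),Y),W,H);
Paren balance: 3 '(' vs 3 ')' OK
Ends with single ';': True
Full parse: OK
Valid: True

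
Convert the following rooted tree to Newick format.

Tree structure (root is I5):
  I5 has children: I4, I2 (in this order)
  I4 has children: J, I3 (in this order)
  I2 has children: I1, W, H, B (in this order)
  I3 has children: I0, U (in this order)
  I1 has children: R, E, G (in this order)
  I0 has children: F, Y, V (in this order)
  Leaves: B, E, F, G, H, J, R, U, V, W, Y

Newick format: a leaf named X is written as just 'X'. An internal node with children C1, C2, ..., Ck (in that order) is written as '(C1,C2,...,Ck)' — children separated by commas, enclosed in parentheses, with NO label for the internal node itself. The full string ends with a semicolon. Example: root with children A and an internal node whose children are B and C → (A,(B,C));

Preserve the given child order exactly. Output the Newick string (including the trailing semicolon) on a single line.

internal I5 with children ['I4', 'I2']
  internal I4 with children ['J', 'I3']
    leaf 'J' → 'J'
    internal I3 with children ['I0', 'U']
      internal I0 with children ['F', 'Y', 'V']
        leaf 'F' → 'F'
        leaf 'Y' → 'Y'
        leaf 'V' → 'V'
      → '(F,Y,V)'
      leaf 'U' → 'U'
    → '((F,Y,V),U)'
  → '(J,((F,Y,V),U))'
  internal I2 with children ['I1', 'W', 'H', 'B']
    internal I1 with children ['R', 'E', 'G']
      leaf 'R' → 'R'
      leaf 'E' → 'E'
      leaf 'G' → 'G'
    → '(R,E,G)'
    leaf 'W' → 'W'
    leaf 'H' → 'H'
    leaf 'B' → 'B'
  → '((R,E,G),W,H,B)'
→ '((J,((F,Y,V),U)),((R,E,G),W,H,B))'
Final: ((J,((F,Y,V),U)),((R,E,G),W,H,B));

Answer: ((J,((F,Y,V),U)),((R,E,G),W,H,B));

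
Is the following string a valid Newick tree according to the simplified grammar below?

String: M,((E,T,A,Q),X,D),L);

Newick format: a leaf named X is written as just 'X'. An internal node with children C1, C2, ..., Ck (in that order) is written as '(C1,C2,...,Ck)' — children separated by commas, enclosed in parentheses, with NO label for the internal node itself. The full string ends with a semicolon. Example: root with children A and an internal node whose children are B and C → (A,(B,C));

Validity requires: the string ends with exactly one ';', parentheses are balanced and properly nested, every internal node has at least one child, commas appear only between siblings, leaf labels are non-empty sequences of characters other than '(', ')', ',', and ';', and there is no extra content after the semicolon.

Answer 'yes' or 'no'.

Answer: no

Derivation:
Input: M,((E,T,A,Q),X,D),L);
Paren balance: 2 '(' vs 3 ')' MISMATCH
Ends with single ';': True
Full parse: FAILS (extra content after tree at pos 1)
Valid: False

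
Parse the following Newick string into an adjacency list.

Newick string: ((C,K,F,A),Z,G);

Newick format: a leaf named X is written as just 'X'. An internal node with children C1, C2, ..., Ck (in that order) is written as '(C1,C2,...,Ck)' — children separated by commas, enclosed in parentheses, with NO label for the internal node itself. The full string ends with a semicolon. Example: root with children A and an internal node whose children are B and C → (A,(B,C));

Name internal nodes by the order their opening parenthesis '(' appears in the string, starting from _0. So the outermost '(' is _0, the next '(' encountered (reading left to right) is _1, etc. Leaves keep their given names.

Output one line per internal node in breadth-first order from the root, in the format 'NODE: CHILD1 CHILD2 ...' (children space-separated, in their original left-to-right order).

Input: ((C,K,F,A),Z,G);
Scanning left-to-right, naming '(' by encounter order:
  pos 0: '(' -> open internal node _0 (depth 1)
  pos 1: '(' -> open internal node _1 (depth 2)
  pos 9: ')' -> close internal node _1 (now at depth 1)
  pos 14: ')' -> close internal node _0 (now at depth 0)
Total internal nodes: 2
BFS adjacency from root:
  _0: _1 Z G
  _1: C K F A

Answer: _0: _1 Z G
_1: C K F A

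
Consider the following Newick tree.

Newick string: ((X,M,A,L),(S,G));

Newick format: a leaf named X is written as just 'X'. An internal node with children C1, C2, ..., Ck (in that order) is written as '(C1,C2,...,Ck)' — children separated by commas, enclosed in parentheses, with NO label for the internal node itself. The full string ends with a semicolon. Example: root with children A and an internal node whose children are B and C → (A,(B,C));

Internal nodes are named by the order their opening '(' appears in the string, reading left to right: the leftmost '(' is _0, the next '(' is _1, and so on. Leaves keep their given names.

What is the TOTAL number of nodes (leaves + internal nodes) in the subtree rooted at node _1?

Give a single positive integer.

Newick: ((X,M,A,L),(S,G));
Locate _1: it is the '(' at position 1 (the 2nd '(' reading left to right).
Query: subtree rooted at _1
_1: subtree_size = 1 + 4
  X: subtree_size = 1 + 0
  M: subtree_size = 1 + 0
  A: subtree_size = 1 + 0
  L: subtree_size = 1 + 0
Total subtree size of _1: 5

Answer: 5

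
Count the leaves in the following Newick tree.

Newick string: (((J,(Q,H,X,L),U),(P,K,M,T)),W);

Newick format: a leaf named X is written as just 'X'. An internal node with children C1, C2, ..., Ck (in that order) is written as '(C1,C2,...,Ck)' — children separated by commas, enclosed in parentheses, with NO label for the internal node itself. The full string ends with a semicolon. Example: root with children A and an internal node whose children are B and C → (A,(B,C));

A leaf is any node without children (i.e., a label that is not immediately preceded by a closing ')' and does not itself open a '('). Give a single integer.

Answer: 11

Derivation:
Newick: (((J,(Q,H,X,L),U),(P,K,M,T)),W);
Scan left-to-right; a leaf is any maximal label run not followed by '(':
  pos 3: leaf 'J' → count = 1
  pos 6: leaf 'Q' → count = 2
  pos 8: leaf 'H' → count = 3
  pos 10: leaf 'X' → count = 4
  pos 12: leaf 'L' → count = 5
  pos 15: leaf 'U' → count = 6
  pos 19: leaf 'P' → count = 7
  pos 21: leaf 'K' → count = 8
  pos 23: leaf 'M' → count = 9
  pos 25: leaf 'T' → count = 10
  pos 29: leaf 'W' → count = 11
Total leaves: 11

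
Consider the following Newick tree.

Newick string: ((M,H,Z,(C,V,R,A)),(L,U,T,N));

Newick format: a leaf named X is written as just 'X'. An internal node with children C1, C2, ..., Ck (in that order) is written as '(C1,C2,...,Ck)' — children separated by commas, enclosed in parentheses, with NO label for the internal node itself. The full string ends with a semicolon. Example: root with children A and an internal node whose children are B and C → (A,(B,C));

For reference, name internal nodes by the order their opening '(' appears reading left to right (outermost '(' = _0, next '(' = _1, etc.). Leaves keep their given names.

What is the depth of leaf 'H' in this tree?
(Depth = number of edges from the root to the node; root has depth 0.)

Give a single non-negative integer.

Newick: ((M,H,Z,(C,V,R,A)),(L,U,T,N));
Naming internals by '(' encounter order: outermost '(' = _0, next = _1, ...
Query node: H
Path from root: _0 -> _1 -> H
Depth of H: 2 (number of edges from root)

Answer: 2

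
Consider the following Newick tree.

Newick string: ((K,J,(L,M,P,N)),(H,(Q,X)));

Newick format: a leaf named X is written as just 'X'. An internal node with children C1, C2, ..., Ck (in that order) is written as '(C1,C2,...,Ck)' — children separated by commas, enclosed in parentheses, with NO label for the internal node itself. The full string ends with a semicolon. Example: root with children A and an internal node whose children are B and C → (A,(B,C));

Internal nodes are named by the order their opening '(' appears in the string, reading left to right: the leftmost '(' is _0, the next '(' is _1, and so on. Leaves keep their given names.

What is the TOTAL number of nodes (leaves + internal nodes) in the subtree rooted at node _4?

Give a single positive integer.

Newick: ((K,J,(L,M,P,N)),(H,(Q,X)));
Locate _4: it is the '(' at position 20 (the 5th '(' reading left to right).
Query: subtree rooted at _4
_4: subtree_size = 1 + 2
  Q: subtree_size = 1 + 0
  X: subtree_size = 1 + 0
Total subtree size of _4: 3

Answer: 3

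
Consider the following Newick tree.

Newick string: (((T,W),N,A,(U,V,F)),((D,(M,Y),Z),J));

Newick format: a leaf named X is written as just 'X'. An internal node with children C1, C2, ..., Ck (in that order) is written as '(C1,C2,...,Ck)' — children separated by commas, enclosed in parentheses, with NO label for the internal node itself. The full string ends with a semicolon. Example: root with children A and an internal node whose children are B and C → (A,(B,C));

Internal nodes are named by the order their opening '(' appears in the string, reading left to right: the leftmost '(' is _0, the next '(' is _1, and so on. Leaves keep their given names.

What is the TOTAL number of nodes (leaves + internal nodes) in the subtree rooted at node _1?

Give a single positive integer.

Answer: 10

Derivation:
Newick: (((T,W),N,A,(U,V,F)),((D,(M,Y),Z),J));
Locate _1: it is the '(' at position 1 (the 2nd '(' reading left to right).
Query: subtree rooted at _1
_1: subtree_size = 1 + 9
  _2: subtree_size = 1 + 2
    T: subtree_size = 1 + 0
    W: subtree_size = 1 + 0
  N: subtree_size = 1 + 0
  A: subtree_size = 1 + 0
  _3: subtree_size = 1 + 3
    U: subtree_size = 1 + 0
    V: subtree_size = 1 + 0
    F: subtree_size = 1 + 0
Total subtree size of _1: 10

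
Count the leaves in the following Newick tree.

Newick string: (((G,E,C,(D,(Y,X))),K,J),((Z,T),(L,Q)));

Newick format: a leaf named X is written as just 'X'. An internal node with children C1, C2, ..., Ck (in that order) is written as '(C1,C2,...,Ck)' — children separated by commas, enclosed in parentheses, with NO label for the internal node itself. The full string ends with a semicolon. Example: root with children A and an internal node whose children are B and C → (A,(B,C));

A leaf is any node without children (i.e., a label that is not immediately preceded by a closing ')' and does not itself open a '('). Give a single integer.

Newick: (((G,E,C,(D,(Y,X))),K,J),((Z,T),(L,Q)));
Scan left-to-right; a leaf is any maximal label run not followed by '(':
  pos 3: leaf 'G' → count = 1
  pos 5: leaf 'E' → count = 2
  pos 7: leaf 'C' → count = 3
  pos 10: leaf 'D' → count = 4
  pos 13: leaf 'Y' → count = 5
  pos 15: leaf 'X' → count = 6
  pos 20: leaf 'K' → count = 7
  pos 22: leaf 'J' → count = 8
  pos 27: leaf 'Z' → count = 9
  pos 29: leaf 'T' → count = 10
  pos 33: leaf 'L' → count = 11
  pos 35: leaf 'Q' → count = 12
Total leaves: 12

Answer: 12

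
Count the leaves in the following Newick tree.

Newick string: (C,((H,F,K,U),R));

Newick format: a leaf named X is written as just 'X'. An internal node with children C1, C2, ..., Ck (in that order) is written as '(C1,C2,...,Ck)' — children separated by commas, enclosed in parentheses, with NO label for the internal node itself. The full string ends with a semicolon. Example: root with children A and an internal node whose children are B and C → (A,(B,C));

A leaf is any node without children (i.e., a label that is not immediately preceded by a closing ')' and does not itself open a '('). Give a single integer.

Newick: (C,((H,F,K,U),R));
Scan left-to-right; a leaf is any maximal label run not followed by '(':
  pos 1: leaf 'C' → count = 1
  pos 5: leaf 'H' → count = 2
  pos 7: leaf 'F' → count = 3
  pos 9: leaf 'K' → count = 4
  pos 11: leaf 'U' → count = 5
  pos 14: leaf 'R' → count = 6
Total leaves: 6

Answer: 6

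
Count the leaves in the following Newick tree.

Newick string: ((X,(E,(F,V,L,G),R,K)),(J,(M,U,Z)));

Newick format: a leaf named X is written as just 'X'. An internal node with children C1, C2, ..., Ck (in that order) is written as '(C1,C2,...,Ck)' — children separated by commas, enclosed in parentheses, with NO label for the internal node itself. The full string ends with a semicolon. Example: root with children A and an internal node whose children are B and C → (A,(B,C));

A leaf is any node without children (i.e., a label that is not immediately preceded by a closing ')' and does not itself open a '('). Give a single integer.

Answer: 12

Derivation:
Newick: ((X,(E,(F,V,L,G),R,K)),(J,(M,U,Z)));
Scan left-to-right; a leaf is any maximal label run not followed by '(':
  pos 2: leaf 'X' → count = 1
  pos 5: leaf 'E' → count = 2
  pos 8: leaf 'F' → count = 3
  pos 10: leaf 'V' → count = 4
  pos 12: leaf 'L' → count = 5
  pos 14: leaf 'G' → count = 6
  pos 17: leaf 'R' → count = 7
  pos 19: leaf 'K' → count = 8
  pos 24: leaf 'J' → count = 9
  pos 27: leaf 'M' → count = 10
  pos 29: leaf 'U' → count = 11
  pos 31: leaf 'Z' → count = 12
Total leaves: 12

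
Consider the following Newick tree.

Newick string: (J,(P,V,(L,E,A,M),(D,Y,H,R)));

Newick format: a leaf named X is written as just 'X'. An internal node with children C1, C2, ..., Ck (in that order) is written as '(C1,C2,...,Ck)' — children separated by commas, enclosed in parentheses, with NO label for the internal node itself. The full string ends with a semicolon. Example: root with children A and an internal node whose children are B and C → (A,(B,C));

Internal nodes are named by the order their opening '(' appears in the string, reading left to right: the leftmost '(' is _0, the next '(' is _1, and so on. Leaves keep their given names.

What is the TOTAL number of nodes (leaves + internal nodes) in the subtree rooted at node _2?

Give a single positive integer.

Newick: (J,(P,V,(L,E,A,M),(D,Y,H,R)));
Locate _2: it is the '(' at position 8 (the 3rd '(' reading left to right).
Query: subtree rooted at _2
_2: subtree_size = 1 + 4
  L: subtree_size = 1 + 0
  E: subtree_size = 1 + 0
  A: subtree_size = 1 + 0
  M: subtree_size = 1 + 0
Total subtree size of _2: 5

Answer: 5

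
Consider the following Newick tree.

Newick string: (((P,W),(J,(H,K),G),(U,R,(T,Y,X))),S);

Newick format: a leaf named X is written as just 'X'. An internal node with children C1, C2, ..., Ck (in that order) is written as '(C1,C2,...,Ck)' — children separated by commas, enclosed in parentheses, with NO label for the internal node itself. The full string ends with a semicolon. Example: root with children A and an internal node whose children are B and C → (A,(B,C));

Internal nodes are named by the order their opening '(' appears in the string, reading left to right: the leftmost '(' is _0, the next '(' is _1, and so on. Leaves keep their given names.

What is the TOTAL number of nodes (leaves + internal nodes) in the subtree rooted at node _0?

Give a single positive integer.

Newick: (((P,W),(J,(H,K),G),(U,R,(T,Y,X))),S);
Locate _0: it is the '(' at position 0 (the 1st '(' reading left to right).
Query: subtree rooted at _0
_0: subtree_size = 1 + 18
  _1: subtree_size = 1 + 16
    _2: subtree_size = 1 + 2
      P: subtree_size = 1 + 0
      W: subtree_size = 1 + 0
    _3: subtree_size = 1 + 5
      J: subtree_size = 1 + 0
      _4: subtree_size = 1 + 2
        H: subtree_size = 1 + 0
        K: subtree_size = 1 + 0
      G: subtree_size = 1 + 0
    _5: subtree_size = 1 + 6
      U: subtree_size = 1 + 0
      R: subtree_size = 1 + 0
      _6: subtree_size = 1 + 3
        T: subtree_size = 1 + 0
        Y: subtree_size = 1 + 0
        X: subtree_size = 1 + 0
  S: subtree_size = 1 + 0
Total subtree size of _0: 19

Answer: 19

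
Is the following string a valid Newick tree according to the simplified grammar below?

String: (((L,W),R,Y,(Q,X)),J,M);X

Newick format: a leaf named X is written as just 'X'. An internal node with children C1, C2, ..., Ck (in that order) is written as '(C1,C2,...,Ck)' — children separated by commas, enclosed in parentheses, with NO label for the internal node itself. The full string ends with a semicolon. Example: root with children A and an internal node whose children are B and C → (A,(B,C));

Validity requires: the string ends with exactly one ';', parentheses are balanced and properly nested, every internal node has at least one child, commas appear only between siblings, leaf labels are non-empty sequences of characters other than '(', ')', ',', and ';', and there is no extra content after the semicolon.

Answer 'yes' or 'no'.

Answer: no

Derivation:
Input: (((L,W),R,Y,(Q,X)),J,M);X
Paren balance: 4 '(' vs 4 ')' OK
Ends with single ';': False
Full parse: FAILS (must end with ;)
Valid: False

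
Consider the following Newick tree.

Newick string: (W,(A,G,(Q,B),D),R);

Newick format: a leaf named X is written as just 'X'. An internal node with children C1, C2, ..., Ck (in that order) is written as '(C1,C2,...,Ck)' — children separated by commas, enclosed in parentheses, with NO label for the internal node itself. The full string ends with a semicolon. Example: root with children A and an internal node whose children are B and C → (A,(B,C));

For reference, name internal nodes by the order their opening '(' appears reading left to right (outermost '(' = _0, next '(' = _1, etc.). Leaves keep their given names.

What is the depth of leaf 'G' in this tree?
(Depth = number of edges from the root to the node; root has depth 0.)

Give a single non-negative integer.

Answer: 2

Derivation:
Newick: (W,(A,G,(Q,B),D),R);
Naming internals by '(' encounter order: outermost '(' = _0, next = _1, ...
Query node: G
Path from root: _0 -> _1 -> G
Depth of G: 2 (number of edges from root)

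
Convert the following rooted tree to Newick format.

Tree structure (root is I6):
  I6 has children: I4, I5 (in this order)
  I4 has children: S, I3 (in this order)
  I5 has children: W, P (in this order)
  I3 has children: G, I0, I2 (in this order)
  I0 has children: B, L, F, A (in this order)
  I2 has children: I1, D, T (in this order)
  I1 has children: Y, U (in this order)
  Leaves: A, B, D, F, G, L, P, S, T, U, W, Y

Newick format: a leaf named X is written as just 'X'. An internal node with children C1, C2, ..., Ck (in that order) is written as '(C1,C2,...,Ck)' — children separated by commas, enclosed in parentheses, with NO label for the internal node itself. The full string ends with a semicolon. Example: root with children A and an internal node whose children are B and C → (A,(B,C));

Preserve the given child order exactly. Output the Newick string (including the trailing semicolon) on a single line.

internal I6 with children ['I4', 'I5']
  internal I4 with children ['S', 'I3']
    leaf 'S' → 'S'
    internal I3 with children ['G', 'I0', 'I2']
      leaf 'G' → 'G'
      internal I0 with children ['B', 'L', 'F', 'A']
        leaf 'B' → 'B'
        leaf 'L' → 'L'
        leaf 'F' → 'F'
        leaf 'A' → 'A'
      → '(B,L,F,A)'
      internal I2 with children ['I1', 'D', 'T']
        internal I1 with children ['Y', 'U']
          leaf 'Y' → 'Y'
          leaf 'U' → 'U'
        → '(Y,U)'
        leaf 'D' → 'D'
        leaf 'T' → 'T'
      → '((Y,U),D,T)'
    → '(G,(B,L,F,A),((Y,U),D,T))'
  → '(S,(G,(B,L,F,A),((Y,U),D,T)))'
  internal I5 with children ['W', 'P']
    leaf 'W' → 'W'
    leaf 'P' → 'P'
  → '(W,P)'
→ '((S,(G,(B,L,F,A),((Y,U),D,T))),(W,P))'
Final: ((S,(G,(B,L,F,A),((Y,U),D,T))),(W,P));

Answer: ((S,(G,(B,L,F,A),((Y,U),D,T))),(W,P));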